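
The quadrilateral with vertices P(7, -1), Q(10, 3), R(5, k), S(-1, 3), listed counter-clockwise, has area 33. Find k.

5

Write out the shoelace sum; only the two edges meeting at R involve k:
2·Area = [(10·k − 5·3) + (5·3 − (-1)·k)] + 11
       = 11·k + 11 = 66
⇒ k = 5.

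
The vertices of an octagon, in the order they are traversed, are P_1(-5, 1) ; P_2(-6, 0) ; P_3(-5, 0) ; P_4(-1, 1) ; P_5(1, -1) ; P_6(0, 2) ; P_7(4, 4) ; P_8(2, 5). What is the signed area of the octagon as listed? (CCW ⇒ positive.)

Cross-terms: 6, 0, -5, 0, 2, -8, 12, 27  ⇒  Σ = 34
Signed area = Σ/2 = 17 (positive ⇒ counter-clockwise traversal).

17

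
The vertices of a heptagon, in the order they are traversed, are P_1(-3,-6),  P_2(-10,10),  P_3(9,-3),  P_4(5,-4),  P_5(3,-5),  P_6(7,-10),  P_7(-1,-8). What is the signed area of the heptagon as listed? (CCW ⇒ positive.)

Apply Gauss's area formula: 2A = Σ (x_i·y_{i+1} − x_{i+1}·y_i), indices taken mod 7.
Σ = (-90) + (-60) + (-21) + (-13) + (5) + (-66) + (-18) = -263
Signed area = Σ/2 = -131.5 (negative ⇒ clockwise traversal).

-131.5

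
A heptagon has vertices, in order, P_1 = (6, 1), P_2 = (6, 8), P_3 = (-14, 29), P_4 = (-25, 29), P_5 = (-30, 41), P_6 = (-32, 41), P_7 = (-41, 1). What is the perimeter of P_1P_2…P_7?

150

|P_1P_2| = √((0)² + (7)²) = √49 = 7
|P_2P_3| = √((-20)² + (21)²) = √841 = 29
|P_3P_4| = √((-11)² + (0)²) = √121 = 11
|P_4P_5| = √((-5)² + (12)²) = √169 = 13
|P_5P_6| = √((-2)² + (0)²) = √4 = 2
|P_6P_7| = √((-9)² + (-40)²) = √1681 = 41
|P_7P_1| = √((47)² + (0)²) = √2209 = 47
Perimeter = 7 + 29 + 11 + 13 + 2 + 41 + 47 = 150.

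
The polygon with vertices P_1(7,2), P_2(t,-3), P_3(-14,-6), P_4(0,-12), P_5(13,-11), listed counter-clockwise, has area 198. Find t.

Write out the shoelace sum; only the two edges meeting at P_2 involve t:
2·Area = [(7·(-3) − t·2) + (t·(-6) − (-14)·(-3))] + 427
       = -8·t + 364 = 396
⇒ t = -4.

-4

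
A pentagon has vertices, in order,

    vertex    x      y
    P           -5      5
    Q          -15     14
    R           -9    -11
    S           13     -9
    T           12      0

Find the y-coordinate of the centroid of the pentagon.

-523/258

Apply the surveyor's formula. First the cross-terms c_i = x_i·y_{i+1} − x_{i+1}·y_i:
  5, 291, 224, 108, 60  ⇒  2A = 688, A = 344.
Then Σ (y_i + y_{i+1})·c_i = -4184, so ȳ = -4184 / (6·344) = -523/258.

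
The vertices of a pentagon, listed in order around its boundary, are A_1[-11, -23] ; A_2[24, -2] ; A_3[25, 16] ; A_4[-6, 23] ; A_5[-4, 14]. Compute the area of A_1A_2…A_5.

Apply the surveyor's formula: 2A = Σ (x_i·y_{i+1} − x_{i+1}·y_i), indices taken mod 5.
Σ = (574) + (434) + (671) + (8) + (246) = 1933
Area = |Σ|/2 = 966.5.

966.5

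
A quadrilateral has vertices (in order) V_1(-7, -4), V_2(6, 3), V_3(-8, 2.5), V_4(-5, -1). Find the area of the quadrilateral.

Apply Gauss's area formula: 2A = Σ (x_i·y_{i+1} − x_{i+1}·y_i), indices taken mod 4.
V_1→V_2: (-7)(3) − (6)(-4) = 3
V_2→V_3: (6)(2.5) − (-8)(3) = 39
V_3→V_4: (-8)(-1) − (-5)(2.5) = 20.5
V_4→V_1: (-5)(-4) − (-7)(-1) = 13
Σ = 75.5
Area = |Σ|/2 = 37.75.

37.75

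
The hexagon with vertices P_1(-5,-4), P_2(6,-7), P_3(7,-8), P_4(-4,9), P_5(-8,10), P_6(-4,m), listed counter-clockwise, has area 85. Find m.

The doubled signed area Σ (x_i y_{i+1} − x_{i+1} y_i) is linear in m.
With m=0 it equals 179; the coefficient of m is -3 (from the two edges through P_6).
So -3·m + 179 = 2·85 = 170 ⇒ m = 3.

3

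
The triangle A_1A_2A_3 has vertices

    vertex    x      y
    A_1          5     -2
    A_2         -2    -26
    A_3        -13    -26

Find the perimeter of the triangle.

|A_1A_2| = √((-7)² + (-24)²) = √625 = 25
|A_2A_3| = √((-11)² + (0)²) = √121 = 11
|A_3A_1| = √((18)² + (24)²) = √900 = 30
Perimeter = 25 + 11 + 30 = 66.

66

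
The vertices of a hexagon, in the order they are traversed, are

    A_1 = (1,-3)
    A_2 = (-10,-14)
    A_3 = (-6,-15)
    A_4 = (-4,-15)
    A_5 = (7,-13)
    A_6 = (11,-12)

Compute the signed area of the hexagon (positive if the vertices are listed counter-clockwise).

123.5

Apply the shoelace formula: 2A = Σ (x_i·y_{i+1} − x_{i+1}·y_i), indices taken mod 6.
A_1→A_2: (1)(-14) − (-10)(-3) = -44
A_2→A_3: (-10)(-15) − (-6)(-14) = 66
A_3→A_4: (-6)(-15) − (-4)(-15) = 30
A_4→A_5: (-4)(-13) − (7)(-15) = 157
A_5→A_6: (7)(-12) − (11)(-13) = 59
A_6→A_1: (11)(-3) − (1)(-12) = -21
Σ = 247
Signed area = Σ/2 = 123.5 (positive ⇒ counter-clockwise traversal).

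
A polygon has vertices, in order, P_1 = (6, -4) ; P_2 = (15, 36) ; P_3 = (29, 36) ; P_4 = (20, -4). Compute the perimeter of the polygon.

110

|P_1P_2| = √((9)² + (40)²) = √1681 = 41
|P_2P_3| = √((14)² + (0)²) = √196 = 14
|P_3P_4| = √((-9)² + (-40)²) = √1681 = 41
|P_4P_1| = √((-14)² + (0)²) = √196 = 14
Perimeter = 41 + 14 + 41 + 14 = 110.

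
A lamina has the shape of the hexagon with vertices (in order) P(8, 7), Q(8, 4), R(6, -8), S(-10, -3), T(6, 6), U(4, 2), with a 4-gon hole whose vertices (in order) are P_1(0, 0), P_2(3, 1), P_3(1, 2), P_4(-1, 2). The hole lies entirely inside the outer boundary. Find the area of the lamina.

Outer boundary:
Σ = (-24) + (-88) + (-98) + (-42) + (-12) + (12) = -252
Area = |Σ|/2 = 126.
Hole:
Apply the shoelace (surveyor's) formula: 2A = Σ (x_i·y_{i+1} − x_{i+1}·y_i), indices taken mod 4.
Σ = (0) + (5) + (4) + (0) = 9
Area = |Σ|/2 = 4.5.
Net area = 126 − 4.5 = 121.5.

121.5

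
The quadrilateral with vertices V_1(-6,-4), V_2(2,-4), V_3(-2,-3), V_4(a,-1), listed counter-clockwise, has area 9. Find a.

The doubled signed area Σ (x_i y_{i+1} − x_{i+1} y_i) is linear in a.
With a=0 it equals 14; the coefficient of a is -1 (from the two edges through V_4).
So -1·a + 14 = 2·9 = 18 ⇒ a = -4.

-4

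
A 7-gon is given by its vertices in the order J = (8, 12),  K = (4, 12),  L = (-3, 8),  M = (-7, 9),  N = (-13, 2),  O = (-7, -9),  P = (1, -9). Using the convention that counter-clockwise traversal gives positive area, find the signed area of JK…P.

J→K: (8)(12) − (4)(12) = 48
K→L: (4)(8) − (-3)(12) = 68
L→M: (-3)(9) − (-7)(8) = 29
M→N: (-7)(2) − (-13)(9) = 103
N→O: (-13)(-9) − (-7)(2) = 131
O→P: (-7)(-9) − (1)(-9) = 72
P→J: (1)(12) − (8)(-9) = 84
Σ = 535
Signed area = Σ/2 = 267.5 (positive ⇒ counter-clockwise traversal).

267.5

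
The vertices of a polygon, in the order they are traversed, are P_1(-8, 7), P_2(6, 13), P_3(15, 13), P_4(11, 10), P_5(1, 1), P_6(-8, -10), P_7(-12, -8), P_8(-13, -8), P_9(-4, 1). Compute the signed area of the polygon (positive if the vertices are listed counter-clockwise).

-193

Apply the shoelace formula: 2A = Σ (x_i·y_{i+1} − x_{i+1}·y_i), indices taken mod 9.
Cross-terms: -146, -117, 7, 1, -2, -56, -8, -45, -20  ⇒  Σ = -386
Signed area = Σ/2 = -193 (negative ⇒ clockwise traversal).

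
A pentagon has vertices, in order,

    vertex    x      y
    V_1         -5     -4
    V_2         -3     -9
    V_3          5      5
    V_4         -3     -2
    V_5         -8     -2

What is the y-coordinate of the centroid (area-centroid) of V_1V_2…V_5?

-313/120

Apply the shoelace formula. First the cross-terms c_i = x_i·y_{i+1} − x_{i+1}·y_i:
  33, 30, 5, -10, 22  ⇒  2A = 80, A = 40.
Then Σ (y_i + y_{i+1})·c_i = -626, so ȳ = -626 / (6·40) = -313/120.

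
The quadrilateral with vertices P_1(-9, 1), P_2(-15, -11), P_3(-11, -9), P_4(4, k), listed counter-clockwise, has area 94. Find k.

-10

The doubled signed area Σ (x_i y_{i+1} − x_{i+1} y_i) is linear in k.
With k=0 it equals 168; the coefficient of k is -2 (from the two edges through P_4).
So -2·k + 168 = 2·94 = 188 ⇒ k = -10.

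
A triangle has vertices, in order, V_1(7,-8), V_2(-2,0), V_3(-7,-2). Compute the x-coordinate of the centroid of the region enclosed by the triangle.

-2/3

Apply the shoelace formula. First the cross-terms c_i = x_i·y_{i+1} − x_{i+1}·y_i:
  -16, 4, 70  ⇒  2A = 58, A = 29.
Then Σ (x_i + x_{i+1})·c_i = -116, so x̄ = -116 / (6·29) = -2/3.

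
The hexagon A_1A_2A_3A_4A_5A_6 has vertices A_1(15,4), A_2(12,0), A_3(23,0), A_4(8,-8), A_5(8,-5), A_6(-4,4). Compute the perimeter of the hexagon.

|A_1A_2| = √((-3)² + (-4)²) = √25 = 5
|A_2A_3| = √((11)² + (0)²) = √121 = 11
|A_3A_4| = √((-15)² + (-8)²) = √289 = 17
|A_4A_5| = √((0)² + (3)²) = √9 = 3
|A_5A_6| = √((-12)² + (9)²) = √225 = 15
|A_6A_1| = √((19)² + (0)²) = √361 = 19
Perimeter = 5 + 11 + 17 + 3 + 15 + 19 = 70.

70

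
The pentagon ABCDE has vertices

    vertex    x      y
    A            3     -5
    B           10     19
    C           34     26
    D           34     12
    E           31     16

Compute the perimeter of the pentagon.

104

|AB| = √((7)² + (24)²) = √625 = 25
|BC| = √((24)² + (7)²) = √625 = 25
|CD| = √((0)² + (-14)²) = √196 = 14
|DE| = √((-3)² + (4)²) = √25 = 5
|EA| = √((-28)² + (-21)²) = √1225 = 35
Perimeter = 25 + 25 + 14 + 5 + 35 = 104.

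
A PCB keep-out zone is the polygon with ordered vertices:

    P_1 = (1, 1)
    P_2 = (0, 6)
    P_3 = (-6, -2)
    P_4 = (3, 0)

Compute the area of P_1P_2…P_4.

25.5

Apply the surveyor's formula: 2A = Σ (x_i·y_{i+1} − x_{i+1}·y_i), indices taken mod 4.
P_1→P_2: (1)(6) − (0)(1) = 6
P_2→P_3: (0)(-2) − (-6)(6) = 36
P_3→P_4: (-6)(0) − (3)(-2) = 6
P_4→P_1: (3)(1) − (1)(0) = 3
Σ = 51
Area = |Σ|/2 = 25.5.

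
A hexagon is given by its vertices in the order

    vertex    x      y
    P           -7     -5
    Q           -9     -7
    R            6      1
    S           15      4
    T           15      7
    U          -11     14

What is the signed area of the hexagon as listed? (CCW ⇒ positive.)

265.5

Apply the shoelace (surveyor's) formula: 2A = Σ (x_i·y_{i+1} − x_{i+1}·y_i), indices taken mod 6.
Cross-terms: 4, 33, 9, 45, 287, 153  ⇒  Σ = 531
Signed area = Σ/2 = 265.5 (positive ⇒ counter-clockwise traversal).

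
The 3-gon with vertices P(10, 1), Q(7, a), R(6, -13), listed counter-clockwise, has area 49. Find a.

15

Write out the shoelace sum; only the two edges meeting at Q involve a:
2·Area = [(10·a − 7·1) + (7·(-13) − 6·a)] + 136
       = 4·a + 38 = 98
⇒ a = 15.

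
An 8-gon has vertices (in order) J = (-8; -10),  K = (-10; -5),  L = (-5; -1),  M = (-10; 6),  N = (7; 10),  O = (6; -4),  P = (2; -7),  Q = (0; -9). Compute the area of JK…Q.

Σ = (-60) + (-15) + (-40) + (-142) + (-88) + (-34) + (-18) + (-72) = -469
Area = |Σ|/2 = 234.5.

234.5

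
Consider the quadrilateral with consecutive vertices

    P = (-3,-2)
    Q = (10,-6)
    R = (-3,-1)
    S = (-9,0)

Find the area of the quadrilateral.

Cross-terms: 38, -28, -9, 18  ⇒  Σ = 19
Area = |Σ|/2 = 9.5.

9.5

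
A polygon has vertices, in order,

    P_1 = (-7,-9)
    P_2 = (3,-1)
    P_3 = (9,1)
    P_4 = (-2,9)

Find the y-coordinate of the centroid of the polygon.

7/9

Apply Gauss's area formula. First the cross-terms c_i = x_i·y_{i+1} − x_{i+1}·y_i:
  34, 12, 83, 81  ⇒  2A = 210, A = 105.
Then Σ (y_i + y_{i+1})·c_i = 490, so ȳ = 490 / (6·105) = 7/9.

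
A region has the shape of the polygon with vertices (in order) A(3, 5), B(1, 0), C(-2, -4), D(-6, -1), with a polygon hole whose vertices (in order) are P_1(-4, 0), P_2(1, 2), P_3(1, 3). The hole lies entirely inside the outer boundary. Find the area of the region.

Outer boundary:
Apply the shoelace (surveyor's) formula: 2A = Σ (x_i·y_{i+1} − x_{i+1}·y_i), indices taken mod 4.
Σ = (-5) + (-4) + (-22) + (-27) = -58
Area = |Σ|/2 = 29.
Hole:
Σ = (-8) + (1) + (12) = 5
Area = |Σ|/2 = 2.5.
Net area = 29 − 2.5 = 26.5.

26.5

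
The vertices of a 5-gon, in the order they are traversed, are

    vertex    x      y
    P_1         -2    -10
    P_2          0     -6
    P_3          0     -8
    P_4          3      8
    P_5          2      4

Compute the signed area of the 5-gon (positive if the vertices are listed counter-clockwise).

10

Apply Gauss's area formula: 2A = Σ (x_i·y_{i+1} − x_{i+1}·y_i), indices taken mod 5.
Σ = (12) + (0) + (24) + (-4) + (-12) = 20
Signed area = Σ/2 = 10 (positive ⇒ counter-clockwise traversal).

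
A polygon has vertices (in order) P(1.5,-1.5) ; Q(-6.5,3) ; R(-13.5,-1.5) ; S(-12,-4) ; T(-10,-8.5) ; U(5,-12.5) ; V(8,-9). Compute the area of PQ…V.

183.5

Apply the shoelace (surveyor's) formula: 2A = Σ (x_i·y_{i+1} − x_{i+1}·y_i), indices taken mod 7.
Σ = (-5.25) + (50.25) + (36) + (62) + (167.5) + (55) + (1.5) = 367
Area = |Σ|/2 = 183.5.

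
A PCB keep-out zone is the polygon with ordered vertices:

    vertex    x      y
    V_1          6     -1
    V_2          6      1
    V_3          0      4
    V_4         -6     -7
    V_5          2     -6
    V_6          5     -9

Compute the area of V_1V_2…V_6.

Apply the shoelace (surveyor's) formula: 2A = Σ (x_i·y_{i+1} − x_{i+1}·y_i), indices taken mod 6.
V_1→V_2: (6)(1) − (6)(-1) = 12
V_2→V_3: (6)(4) − (0)(1) = 24
V_3→V_4: (0)(-7) − (-6)(4) = 24
V_4→V_5: (-6)(-6) − (2)(-7) = 50
V_5→V_6: (2)(-9) − (5)(-6) = 12
V_6→V_1: (5)(-1) − (6)(-9) = 49
Σ = 171
Area = |Σ|/2 = 85.5.

85.5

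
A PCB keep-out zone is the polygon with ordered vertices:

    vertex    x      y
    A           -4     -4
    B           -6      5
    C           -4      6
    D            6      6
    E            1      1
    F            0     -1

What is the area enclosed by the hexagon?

62.5

Apply the shoelace (surveyor's) formula: 2A = Σ (x_i·y_{i+1} − x_{i+1}·y_i), indices taken mod 6.
Σ = (-44) + (-16) + (-60) + (0) + (-1) + (-4) = -125
Area = |Σ|/2 = 62.5.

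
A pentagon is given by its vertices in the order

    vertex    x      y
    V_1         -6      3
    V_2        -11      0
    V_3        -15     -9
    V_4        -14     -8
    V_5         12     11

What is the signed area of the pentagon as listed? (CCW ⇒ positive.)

Apply the shoelace formula: 2A = Σ (x_i·y_{i+1} − x_{i+1}·y_i), indices taken mod 5.
Σ = (33) + (99) + (-6) + (-58) + (102) = 170
Signed area = Σ/2 = 85 (positive ⇒ counter-clockwise traversal).

85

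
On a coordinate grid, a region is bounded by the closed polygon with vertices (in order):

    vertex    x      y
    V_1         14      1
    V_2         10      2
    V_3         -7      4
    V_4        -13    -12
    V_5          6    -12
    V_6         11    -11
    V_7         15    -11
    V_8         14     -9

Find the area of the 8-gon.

Apply the surveyor's formula: 2A = Σ (x_i·y_{i+1} − x_{i+1}·y_i), indices taken mod 8.
Σ = (18) + (54) + (136) + (228) + (66) + (44) + (19) + (140) = 705
Area = |Σ|/2 = 352.5.

352.5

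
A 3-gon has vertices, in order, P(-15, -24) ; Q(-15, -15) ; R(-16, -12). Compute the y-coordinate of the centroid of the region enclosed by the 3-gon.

-17

Apply Gauss's area formula. First the cross-terms c_i = x_i·y_{i+1} − x_{i+1}·y_i:
  -135, -60, 204  ⇒  2A = 9, A = 4.5.
Then Σ (y_i + y_{i+1})·c_i = -459, so ȳ = -459 / (6·4.5) = -17.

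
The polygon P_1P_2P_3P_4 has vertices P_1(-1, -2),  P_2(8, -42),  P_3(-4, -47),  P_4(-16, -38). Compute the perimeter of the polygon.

108

|P_1P_2| = √((9)² + (-40)²) = √1681 = 41
|P_2P_3| = √((-12)² + (-5)²) = √169 = 13
|P_3P_4| = √((-12)² + (9)²) = √225 = 15
|P_4P_1| = √((15)² + (36)²) = √1521 = 39
Perimeter = 41 + 13 + 15 + 39 = 108.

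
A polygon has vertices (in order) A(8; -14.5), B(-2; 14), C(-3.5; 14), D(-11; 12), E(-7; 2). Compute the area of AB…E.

181.75

Apply the shoelace formula: 2A = Σ (x_i·y_{i+1} − x_{i+1}·y_i), indices taken mod 5.
Σ = (83) + (21) + (112) + (62) + (85.5) = 363.5
Area = |Σ|/2 = 181.75.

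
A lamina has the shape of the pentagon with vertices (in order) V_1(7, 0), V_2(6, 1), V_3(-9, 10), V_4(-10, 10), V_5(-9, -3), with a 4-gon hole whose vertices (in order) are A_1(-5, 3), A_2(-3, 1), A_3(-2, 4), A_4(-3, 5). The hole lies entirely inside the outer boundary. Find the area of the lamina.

107.5

Outer boundary:
Σ = (7) + (69) + (10) + (120) + (21) = 227
Area = |Σ|/2 = 113.5.
Hole:
A_1→A_2: (-5)(1) − (-3)(3) = 4
A_2→A_3: (-3)(4) − (-2)(1) = -10
A_3→A_4: (-2)(5) − (-3)(4) = 2
A_4→A_1: (-3)(3) − (-5)(5) = 16
Σ = 12
Area = |Σ|/2 = 6.
Net area = 113.5 − 6 = 107.5.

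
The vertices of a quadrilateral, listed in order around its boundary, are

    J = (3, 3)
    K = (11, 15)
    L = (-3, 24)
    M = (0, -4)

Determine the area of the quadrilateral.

Apply the surveyor's formula: 2A = Σ (x_i·y_{i+1} − x_{i+1}·y_i), indices taken mod 4.
Σ = (12) + (309) + (12) + (12) = 345
Area = |Σ|/2 = 172.5.

172.5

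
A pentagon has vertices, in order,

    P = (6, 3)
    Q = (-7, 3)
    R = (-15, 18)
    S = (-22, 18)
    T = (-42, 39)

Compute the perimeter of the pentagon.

|PQ| = √((-13)² + (0)²) = √169 = 13
|QR| = √((-8)² + (15)²) = √289 = 17
|RS| = √((-7)² + (0)²) = √49 = 7
|ST| = √((-20)² + (21)²) = √841 = 29
|TP| = √((48)² + (-36)²) = √3600 = 60
Perimeter = 13 + 17 + 7 + 29 + 60 = 126.

126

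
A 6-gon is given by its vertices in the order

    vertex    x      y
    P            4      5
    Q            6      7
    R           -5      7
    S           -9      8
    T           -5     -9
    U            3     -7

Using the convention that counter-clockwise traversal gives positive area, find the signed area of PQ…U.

Apply the shoelace (surveyor's) formula: 2A = Σ (x_i·y_{i+1} − x_{i+1}·y_i), indices taken mod 6.
Σ = (-2) + (77) + (23) + (121) + (62) + (43) = 324
Signed area = Σ/2 = 162 (positive ⇒ counter-clockwise traversal).

162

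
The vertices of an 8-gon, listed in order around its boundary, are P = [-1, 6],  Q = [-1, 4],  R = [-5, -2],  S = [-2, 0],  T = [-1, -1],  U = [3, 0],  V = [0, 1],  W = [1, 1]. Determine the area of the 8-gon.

17

Apply the surveyor's formula: 2A = Σ (x_i·y_{i+1} − x_{i+1}·y_i), indices taken mod 8.
Cross-terms: 2, 22, -4, 2, 3, 3, -1, 7  ⇒  Σ = 34
Area = |Σ|/2 = 17.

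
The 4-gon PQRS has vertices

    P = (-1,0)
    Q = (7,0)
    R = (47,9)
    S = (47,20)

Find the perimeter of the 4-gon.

112

|PQ| = √((8)² + (0)²) = √64 = 8
|QR| = √((40)² + (9)²) = √1681 = 41
|RS| = √((0)² + (11)²) = √121 = 11
|SP| = √((-48)² + (-20)²) = √2704 = 52
Perimeter = 8 + 41 + 11 + 52 = 112.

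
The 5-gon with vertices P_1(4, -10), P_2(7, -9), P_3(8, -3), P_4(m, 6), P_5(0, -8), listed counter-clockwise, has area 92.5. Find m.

-4

The doubled signed area Σ (x_i y_{i+1} − x_{i+1} y_i) is linear in m.
With m=0 it equals 165; the coefficient of m is -5 (from the two edges through P_4).
So -5·m + 165 = 2·92.5 = 185 ⇒ m = -4.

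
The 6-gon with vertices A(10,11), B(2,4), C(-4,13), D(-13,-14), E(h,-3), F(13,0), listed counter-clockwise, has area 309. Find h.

The doubled signed area Σ (x_i y_{i+1} − x_{i+1} y_i) is linear in h.
With h=0 it equals 506; the coefficient of h is 14 (from the two edges through E).
So 14·h + 506 = 2·309 = 618 ⇒ h = 8.

8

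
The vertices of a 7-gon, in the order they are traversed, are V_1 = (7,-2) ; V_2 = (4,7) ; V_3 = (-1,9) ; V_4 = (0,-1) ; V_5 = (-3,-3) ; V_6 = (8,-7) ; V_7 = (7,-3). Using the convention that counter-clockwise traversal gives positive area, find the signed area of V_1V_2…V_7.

V_1→V_2: (7)(7) − (4)(-2) = 57
V_2→V_3: (4)(9) − (-1)(7) = 43
V_3→V_4: (-1)(-1) − (0)(9) = 1
V_4→V_5: (0)(-3) − (-3)(-1) = -3
V_5→V_6: (-3)(-7) − (8)(-3) = 45
V_6→V_7: (8)(-3) − (7)(-7) = 25
V_7→V_1: (7)(-2) − (7)(-3) = 7
Σ = 175
Signed area = Σ/2 = 87.5 (positive ⇒ counter-clockwise traversal).

87.5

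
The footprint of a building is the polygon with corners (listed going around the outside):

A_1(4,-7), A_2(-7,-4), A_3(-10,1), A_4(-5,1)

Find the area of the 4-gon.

A_1→A_2: (4)(-4) − (-7)(-7) = -65
A_2→A_3: (-7)(1) − (-10)(-4) = -47
A_3→A_4: (-10)(1) − (-5)(1) = -5
A_4→A_1: (-5)(-7) − (4)(1) = 31
Σ = -86
Area = |Σ|/2 = 43.

43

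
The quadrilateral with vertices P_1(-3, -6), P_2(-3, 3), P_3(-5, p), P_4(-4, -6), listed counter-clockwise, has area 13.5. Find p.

3

The doubled signed area Σ (x_i y_{i+1} − x_{i+1} y_i) is linear in p.
With p=0 it equals 24; the coefficient of p is 1 (from the two edges through P_3).
So 1·p + 24 = 2·13.5 = 27 ⇒ p = 3.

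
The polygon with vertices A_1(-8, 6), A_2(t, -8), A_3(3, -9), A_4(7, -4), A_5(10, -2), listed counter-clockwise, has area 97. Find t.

The doubled signed area Σ (x_i y_{i+1} − x_{i+1} y_i) is linear in t.
With t=0 it equals 209; the coefficient of t is -15 (from the two edges through A_2).
So -15·t + 209 = 2·97 = 194 ⇒ t = 1.

1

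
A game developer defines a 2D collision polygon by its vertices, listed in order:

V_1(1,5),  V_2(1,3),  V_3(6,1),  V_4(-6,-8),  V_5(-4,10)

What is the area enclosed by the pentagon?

91.5

Cross-terms: -2, -17, -42, -92, -30  ⇒  Σ = -183
Area = |Σ|/2 = 91.5.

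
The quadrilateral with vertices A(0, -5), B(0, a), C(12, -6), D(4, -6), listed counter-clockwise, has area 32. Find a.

-11

The doubled signed area Σ (x_i y_{i+1} − x_{i+1} y_i) is linear in a.
With a=0 it equals -68; the coefficient of a is -12 (from the two edges through B).
So -12·a + -68 = 2·32 = 64 ⇒ a = -11.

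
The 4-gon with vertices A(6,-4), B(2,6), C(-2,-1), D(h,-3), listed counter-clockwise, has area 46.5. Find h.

Write out the shoelace sum; only the two edges meeting at D involve h:
2·Area = [((-2)·(-3) − h·(-1)) + (h·(-4) − 6·(-3))] + 54
       = -3·h + 78 = 93
⇒ h = -5.

-5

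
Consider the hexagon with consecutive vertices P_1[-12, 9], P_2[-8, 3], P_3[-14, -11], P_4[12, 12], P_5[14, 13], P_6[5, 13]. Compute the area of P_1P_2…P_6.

218

Apply the shoelace formula: 2A = Σ (x_i·y_{i+1} − x_{i+1}·y_i), indices taken mod 6.
Cross-terms: 36, 130, -36, -12, 117, 201  ⇒  Σ = 436
Area = |Σ|/2 = 218.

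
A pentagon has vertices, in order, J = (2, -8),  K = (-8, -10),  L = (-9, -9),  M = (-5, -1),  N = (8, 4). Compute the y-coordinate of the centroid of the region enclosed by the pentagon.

-137/37

Apply the shoelace formula. First the cross-terms c_i = x_i·y_{i+1} − x_{i+1}·y_i:
  -84, -18, -36, -12, -72  ⇒  2A = -222, A = -111.
Then Σ (y_i + y_{i+1})·c_i = 2466, so ȳ = 2466 / (6·(-111)) = -137/37.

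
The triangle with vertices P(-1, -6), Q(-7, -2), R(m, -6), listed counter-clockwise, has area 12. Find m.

Write out the shoelace sum; only the two edges meeting at R involve m:
2·Area = [((-7)·(-6) − m·(-2)) + (m·(-6) − (-1)·(-6))] + -40
       = -4·m + -4 = 24
⇒ m = -7.

-7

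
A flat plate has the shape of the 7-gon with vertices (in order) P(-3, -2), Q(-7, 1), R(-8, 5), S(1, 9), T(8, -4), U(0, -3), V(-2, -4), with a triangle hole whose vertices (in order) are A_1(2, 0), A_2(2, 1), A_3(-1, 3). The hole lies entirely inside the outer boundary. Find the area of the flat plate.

116

Outer boundary:
Σ = (-17) + (-27) + (-77) + (-76) + (-24) + (-6) + (-8) = -235
Area = |Σ|/2 = 117.5.
Hole:
Apply Gauss's area formula: 2A = Σ (x_i·y_{i+1} − x_{i+1}·y_i), indices taken mod 3.
Σ = (2) + (7) + (-6) = 3
Area = |Σ|/2 = 1.5.
Net area = 117.5 − 1.5 = 116.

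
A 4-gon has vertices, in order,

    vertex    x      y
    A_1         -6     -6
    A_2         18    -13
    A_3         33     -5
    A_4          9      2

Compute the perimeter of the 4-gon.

|A_1A_2| = √((24)² + (-7)²) = √625 = 25
|A_2A_3| = √((15)² + (8)²) = √289 = 17
|A_3A_4| = √((-24)² + (7)²) = √625 = 25
|A_4A_1| = √((-15)² + (-8)²) = √289 = 17
Perimeter = 25 + 17 + 25 + 17 = 84.

84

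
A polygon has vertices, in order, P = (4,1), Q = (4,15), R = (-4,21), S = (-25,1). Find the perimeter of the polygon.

|PQ| = √((0)² + (14)²) = √196 = 14
|QR| = √((-8)² + (6)²) = √100 = 10
|RS| = √((-21)² + (-20)²) = √841 = 29
|SP| = √((29)² + (0)²) = √841 = 29
Perimeter = 14 + 10 + 29 + 29 = 82.

82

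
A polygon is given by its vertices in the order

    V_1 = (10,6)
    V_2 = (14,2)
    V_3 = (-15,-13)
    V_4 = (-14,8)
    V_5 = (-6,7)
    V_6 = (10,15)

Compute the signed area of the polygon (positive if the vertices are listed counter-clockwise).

Apply the shoelace formula: 2A = Σ (x_i·y_{i+1} − x_{i+1}·y_i), indices taken mod 6.
Σ = (-64) + (-152) + (-302) + (-50) + (-160) + (-90) = -818
Signed area = Σ/2 = -409 (negative ⇒ clockwise traversal).

-409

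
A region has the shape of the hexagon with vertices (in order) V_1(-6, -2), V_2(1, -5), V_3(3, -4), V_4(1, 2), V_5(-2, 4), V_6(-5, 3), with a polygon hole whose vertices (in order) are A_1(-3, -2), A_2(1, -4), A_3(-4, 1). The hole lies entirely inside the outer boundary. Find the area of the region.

46.5

Outer boundary:
Cross-terms: 32, 11, 10, 8, 14, 28  ⇒  Σ = 103
Area = |Σ|/2 = 51.5.
Hole:
Σ = (14) + (-15) + (11) = 10
Area = |Σ|/2 = 5.
Net area = 51.5 − 5 = 46.5.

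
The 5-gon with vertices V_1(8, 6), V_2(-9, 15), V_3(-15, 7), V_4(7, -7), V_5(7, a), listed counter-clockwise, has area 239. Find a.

The doubled signed area Σ (x_i y_{i+1} − x_{i+1} y_i) is linear in a.
With a=0 it equals 483; the coefficient of a is -1 (from the two edges through V_5).
So -1·a + 483 = 2·239 = 478 ⇒ a = 5.

5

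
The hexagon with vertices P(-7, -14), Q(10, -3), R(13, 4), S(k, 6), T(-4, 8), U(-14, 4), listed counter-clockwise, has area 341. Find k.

Write out the shoelace sum; only the two edges meeting at S involve k:
2·Area = [(13·6 − k·4) + (k·8 − (-4)·6)] + 560
       = 4·k + 662 = 682
⇒ k = 5.

5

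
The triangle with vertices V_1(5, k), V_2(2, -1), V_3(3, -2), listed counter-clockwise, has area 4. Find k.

Write out the shoelace sum; only the two edges meeting at V_1 involve k:
2·Area = [(3·k − 5·(-2)) + (5·(-1) − 2·k)] + -1
       = 1·k + 4 = 8
⇒ k = 4.

4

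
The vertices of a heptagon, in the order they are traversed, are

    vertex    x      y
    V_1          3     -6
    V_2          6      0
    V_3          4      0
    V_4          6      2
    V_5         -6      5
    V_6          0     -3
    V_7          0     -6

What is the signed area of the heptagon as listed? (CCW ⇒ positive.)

61

Apply the shoelace (surveyor's) formula: 2A = Σ (x_i·y_{i+1} − x_{i+1}·y_i), indices taken mod 7.
Σ = (36) + (0) + (8) + (42) + (18) + (0) + (18) = 122
Signed area = Σ/2 = 61 (positive ⇒ counter-clockwise traversal).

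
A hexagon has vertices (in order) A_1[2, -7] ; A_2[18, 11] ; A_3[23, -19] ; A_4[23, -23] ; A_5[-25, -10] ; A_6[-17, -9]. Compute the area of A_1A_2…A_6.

576

Apply Gauss's area formula: 2A = Σ (x_i·y_{i+1} − x_{i+1}·y_i), indices taken mod 6.
Σ = (148) + (-595) + (-92) + (-805) + (55) + (137) = -1152
Area = |Σ|/2 = 576.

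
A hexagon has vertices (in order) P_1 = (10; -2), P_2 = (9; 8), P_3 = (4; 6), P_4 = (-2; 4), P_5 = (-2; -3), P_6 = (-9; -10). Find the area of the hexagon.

136.5

Cross-terms: 98, 22, 28, 14, -7, 118  ⇒  Σ = 273
Area = |Σ|/2 = 136.5.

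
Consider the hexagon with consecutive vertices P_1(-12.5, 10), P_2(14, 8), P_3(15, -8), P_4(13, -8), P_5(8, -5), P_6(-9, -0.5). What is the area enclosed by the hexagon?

Cross-terms: -240, -232, -16, -1, -49, -96.25  ⇒  Σ = -634.25
Area = |Σ|/2 = 317.125.

317.125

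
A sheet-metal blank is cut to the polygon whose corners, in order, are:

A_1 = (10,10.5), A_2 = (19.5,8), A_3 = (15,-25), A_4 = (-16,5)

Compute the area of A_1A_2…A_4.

637.625

Σ = (-124.75) + (-607.5) + (-325) + (-218) = -1275.25
Area = |Σ|/2 = 637.625.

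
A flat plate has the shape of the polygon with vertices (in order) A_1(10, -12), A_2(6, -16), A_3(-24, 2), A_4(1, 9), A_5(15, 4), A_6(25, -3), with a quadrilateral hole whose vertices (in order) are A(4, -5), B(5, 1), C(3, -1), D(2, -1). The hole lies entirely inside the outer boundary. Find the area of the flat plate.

Outer boundary:
Apply the surveyor's formula: 2A = Σ (x_i·y_{i+1} − x_{i+1}·y_i), indices taken mod 6.
Cross-terms: -88, -372, -218, -131, -145, -270  ⇒  Σ = -1224
Area = |Σ|/2 = 612.
Hole:
Apply Gauss's area formula: 2A = Σ (x_i·y_{i+1} − x_{i+1}·y_i), indices taken mod 4.
Σ = (29) + (-8) + (-1) + (-6) = 14
Area = |Σ|/2 = 7.
Net area = 612 − 7 = 605.

605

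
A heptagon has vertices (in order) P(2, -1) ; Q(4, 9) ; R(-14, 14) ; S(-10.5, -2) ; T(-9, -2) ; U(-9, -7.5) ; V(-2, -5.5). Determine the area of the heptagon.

239.5

Apply the shoelace formula: 2A = Σ (x_i·y_{i+1} − x_{i+1}·y_i), indices taken mod 7.
Σ = (22) + (182) + (175) + (3) + (49.5) + (34.5) + (13) = 479
Area = |Σ|/2 = 239.5.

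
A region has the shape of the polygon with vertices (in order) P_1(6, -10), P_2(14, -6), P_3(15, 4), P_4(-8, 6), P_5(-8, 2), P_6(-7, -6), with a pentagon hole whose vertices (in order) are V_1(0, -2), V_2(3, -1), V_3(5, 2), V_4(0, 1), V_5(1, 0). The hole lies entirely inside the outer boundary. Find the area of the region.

Outer boundary:
Σ = (104) + (146) + (122) + (32) + (62) + (106) = 572
Area = |Σ|/2 = 286.
Hole:
Apply Gauss's area formula: 2A = Σ (x_i·y_{i+1} − x_{i+1}·y_i), indices taken mod 5.
Cross-terms: 6, 11, 5, -1, -2  ⇒  Σ = 19
Area = |Σ|/2 = 9.5.
Net area = 286 − 9.5 = 276.5.

276.5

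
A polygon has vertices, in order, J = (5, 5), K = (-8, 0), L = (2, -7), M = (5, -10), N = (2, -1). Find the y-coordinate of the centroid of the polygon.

Apply the shoelace (surveyor's) formula. First the cross-terms c_i = x_i·y_{i+1} − x_{i+1}·y_i:
  40, 56, 15, 15, 15  ⇒  2A = 141, A = 70.5.
Then Σ (y_i + y_{i+1})·c_i = -552, so ȳ = -552 / (6·70.5) = -184/141.

-184/141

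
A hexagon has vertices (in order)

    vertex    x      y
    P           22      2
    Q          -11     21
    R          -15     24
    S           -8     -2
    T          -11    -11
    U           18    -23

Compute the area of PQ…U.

Cross-terms: 484, 51, 222, 66, 451, 542  ⇒  Σ = 1816
Area = |Σ|/2 = 908.

908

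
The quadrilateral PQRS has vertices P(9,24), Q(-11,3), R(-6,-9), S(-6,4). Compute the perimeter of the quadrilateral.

|PQ| = √((-20)² + (-21)²) = √841 = 29
|QR| = √((5)² + (-12)²) = √169 = 13
|RS| = √((0)² + (13)²) = √169 = 13
|SP| = √((15)² + (20)²) = √625 = 25
Perimeter = 29 + 13 + 13 + 25 = 80.

80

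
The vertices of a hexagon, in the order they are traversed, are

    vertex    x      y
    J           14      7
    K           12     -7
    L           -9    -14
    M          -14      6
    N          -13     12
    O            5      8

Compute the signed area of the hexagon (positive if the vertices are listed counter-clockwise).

-497

Apply the shoelace formula: 2A = Σ (x_i·y_{i+1} − x_{i+1}·y_i), indices taken mod 6.
Cross-terms: -182, -231, -250, -90, -164, -77  ⇒  Σ = -994
Signed area = Σ/2 = -497 (negative ⇒ clockwise traversal).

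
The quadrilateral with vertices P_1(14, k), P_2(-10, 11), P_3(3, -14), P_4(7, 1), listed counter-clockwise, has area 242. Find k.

The doubled signed area Σ (x_i y_{i+1} − x_{i+1} y_i) is linear in k.
With k=0 it equals 348; the coefficient of k is 17 (from the two edges through P_1).
So 17·k + 348 = 2·242 = 484 ⇒ k = 8.

8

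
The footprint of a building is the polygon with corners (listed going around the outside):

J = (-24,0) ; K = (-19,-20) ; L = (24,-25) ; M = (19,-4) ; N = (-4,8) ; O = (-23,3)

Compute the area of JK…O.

Apply the shoelace (surveyor's) formula: 2A = Σ (x_i·y_{i+1} − x_{i+1}·y_i), indices taken mod 6.
Cross-terms: 480, 955, 379, 136, 172, 72  ⇒  Σ = 2194
Area = |Σ|/2 = 1097.

1097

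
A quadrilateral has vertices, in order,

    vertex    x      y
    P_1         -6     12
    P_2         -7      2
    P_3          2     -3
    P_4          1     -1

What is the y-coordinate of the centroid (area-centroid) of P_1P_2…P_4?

3.65625

Apply the shoelace formula. First the cross-terms c_i = x_i·y_{i+1} − x_{i+1}·y_i:
  72, 17, 1, 6  ⇒  2A = 96, A = 48.
Then Σ (y_i + y_{i+1})·c_i = 1053, so ȳ = 1053 / (6·48) = 3.65625.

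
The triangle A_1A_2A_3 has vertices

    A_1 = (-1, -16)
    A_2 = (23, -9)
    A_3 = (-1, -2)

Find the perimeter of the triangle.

64

|A_1A_2| = √((24)² + (7)²) = √625 = 25
|A_2A_3| = √((-24)² + (7)²) = √625 = 25
|A_3A_1| = √((0)² + (-14)²) = √196 = 14
Perimeter = 25 + 25 + 14 = 64.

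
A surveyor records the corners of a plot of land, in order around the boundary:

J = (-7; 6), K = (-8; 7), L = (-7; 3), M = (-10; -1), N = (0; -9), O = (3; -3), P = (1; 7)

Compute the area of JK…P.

128.5

J→K: (-7)(7) − (-8)(6) = -1
K→L: (-8)(3) − (-7)(7) = 25
L→M: (-7)(-1) − (-10)(3) = 37
M→N: (-10)(-9) − (0)(-1) = 90
N→O: (0)(-3) − (3)(-9) = 27
O→P: (3)(7) − (1)(-3) = 24
P→J: (1)(6) − (-7)(7) = 55
Σ = 257
Area = |Σ|/2 = 128.5.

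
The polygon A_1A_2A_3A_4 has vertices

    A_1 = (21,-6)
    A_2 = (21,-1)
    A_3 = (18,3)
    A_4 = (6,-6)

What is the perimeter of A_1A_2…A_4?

40

|A_1A_2| = √((0)² + (5)²) = √25 = 5
|A_2A_3| = √((-3)² + (4)²) = √25 = 5
|A_3A_4| = √((-12)² + (-9)²) = √225 = 15
|A_4A_1| = √((15)² + (0)²) = √225 = 15
Perimeter = 5 + 5 + 15 + 15 = 40.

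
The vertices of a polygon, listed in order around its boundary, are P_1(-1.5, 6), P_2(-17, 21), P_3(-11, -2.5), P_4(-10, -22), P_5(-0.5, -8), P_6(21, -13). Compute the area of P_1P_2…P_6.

Apply the shoelace formula: 2A = Σ (x_i·y_{i+1} − x_{i+1}·y_i), indices taken mod 6.
Σ = (70.5) + (273.5) + (217) + (69) + (174.5) + (106.5) = 911
Area = |Σ|/2 = 455.5.

455.5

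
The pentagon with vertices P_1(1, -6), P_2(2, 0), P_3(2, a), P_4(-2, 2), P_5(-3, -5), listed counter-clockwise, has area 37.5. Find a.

The doubled signed area Σ (x_i y_{i+1} − x_{i+1} y_i) is linear in a.
With a=0 it equals 55; the coefficient of a is 4 (from the two edges through P_3).
So 4·a + 55 = 2·37.5 = 75 ⇒ a = 5.

5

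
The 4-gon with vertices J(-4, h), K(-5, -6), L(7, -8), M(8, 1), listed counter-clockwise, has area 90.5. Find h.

The doubled signed area Σ (x_i y_{i+1} − x_{i+1} y_i) is linear in h.
With h=0 it equals 181; the coefficient of h is 13 (from the two edges through J).
So 13·h + 181 = 2·90.5 = 181 ⇒ h = 0.

0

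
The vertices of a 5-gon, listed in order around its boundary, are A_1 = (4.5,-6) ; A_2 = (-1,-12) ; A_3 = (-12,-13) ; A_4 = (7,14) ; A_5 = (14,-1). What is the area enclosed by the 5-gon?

Apply the surveyor's formula: 2A = Σ (x_i·y_{i+1} − x_{i+1}·y_i), indices taken mod 5.
Cross-terms: -60, -131, -77, -203, -79.5  ⇒  Σ = -550.5
Area = |Σ|/2 = 275.25.

275.25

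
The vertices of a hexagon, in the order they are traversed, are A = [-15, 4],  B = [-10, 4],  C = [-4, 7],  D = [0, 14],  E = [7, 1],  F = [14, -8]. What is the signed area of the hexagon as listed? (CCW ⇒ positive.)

-181

Σ = (-20) + (-54) + (-56) + (-98) + (-70) + (-64) = -362
Signed area = Σ/2 = -181 (negative ⇒ clockwise traversal).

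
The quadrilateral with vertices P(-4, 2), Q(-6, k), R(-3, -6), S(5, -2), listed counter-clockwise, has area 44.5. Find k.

The doubled signed area Σ (x_i y_{i+1} − x_{i+1} y_i) is linear in k.
With k=0 it equals 86; the coefficient of k is -1 (from the two edges through Q).
So -1·k + 86 = 2·44.5 = 89 ⇒ k = -3.

-3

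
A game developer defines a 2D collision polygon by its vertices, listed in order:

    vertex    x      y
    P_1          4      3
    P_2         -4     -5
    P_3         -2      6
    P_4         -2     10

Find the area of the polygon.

P_1→P_2: (4)(-5) − (-4)(3) = -8
P_2→P_3: (-4)(6) − (-2)(-5) = -34
P_3→P_4: (-2)(10) − (-2)(6) = -8
P_4→P_1: (-2)(3) − (4)(10) = -46
Σ = -96
Area = |Σ|/2 = 48.

48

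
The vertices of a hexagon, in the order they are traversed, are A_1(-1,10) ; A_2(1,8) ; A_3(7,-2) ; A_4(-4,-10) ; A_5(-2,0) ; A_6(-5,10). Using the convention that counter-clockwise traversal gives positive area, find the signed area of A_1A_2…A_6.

Apply Gauss's area formula: 2A = Σ (x_i·y_{i+1} − x_{i+1}·y_i), indices taken mod 6.
Σ = (-18) + (-58) + (-78) + (-20) + (-20) + (-40) = -234
Signed area = Σ/2 = -117 (negative ⇒ clockwise traversal).

-117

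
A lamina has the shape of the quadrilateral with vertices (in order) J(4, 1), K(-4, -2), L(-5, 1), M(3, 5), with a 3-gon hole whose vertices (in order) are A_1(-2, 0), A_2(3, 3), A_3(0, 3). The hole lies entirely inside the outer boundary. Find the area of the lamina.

27

Outer boundary:
Apply the shoelace formula: 2A = Σ (x_i·y_{i+1} − x_{i+1}·y_i), indices taken mod 4.
J→K: (4)(-2) − (-4)(1) = -4
K→L: (-4)(1) − (-5)(-2) = -14
L→M: (-5)(5) − (3)(1) = -28
M→J: (3)(1) − (4)(5) = -17
Σ = -63
Area = |Σ|/2 = 31.5.
Hole:
Apply Gauss's area formula: 2A = Σ (x_i·y_{i+1} − x_{i+1}·y_i), indices taken mod 3.
A_1→A_2: (-2)(3) − (3)(0) = -6
A_2→A_3: (3)(3) − (0)(3) = 9
A_3→A_1: (0)(0) − (-2)(3) = 6
Σ = 9
Area = |Σ|/2 = 4.5.
Net area = 31.5 − 4.5 = 27.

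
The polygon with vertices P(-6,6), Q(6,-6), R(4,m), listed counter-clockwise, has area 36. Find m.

Write out the shoelace sum; only the two edges meeting at R involve m:
2·Area = [(6·m − 4·(-6)) + (4·6 − (-6)·m)] + 0
       = 12·m + 48 = 72
⇒ m = 2.

2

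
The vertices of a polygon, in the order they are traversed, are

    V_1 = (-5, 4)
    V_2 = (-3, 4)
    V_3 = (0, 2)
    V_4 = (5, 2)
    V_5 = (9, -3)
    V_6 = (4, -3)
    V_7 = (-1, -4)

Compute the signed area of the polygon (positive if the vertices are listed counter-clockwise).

-57.5

Apply the shoelace formula: 2A = Σ (x_i·y_{i+1} − x_{i+1}·y_i), indices taken mod 7.
Σ = (-8) + (-6) + (-10) + (-33) + (-15) + (-19) + (-24) = -115
Signed area = Σ/2 = -57.5 (negative ⇒ clockwise traversal).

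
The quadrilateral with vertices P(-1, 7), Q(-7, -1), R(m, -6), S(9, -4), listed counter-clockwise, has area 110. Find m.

The doubled signed area Σ (x_i y_{i+1} − x_{i+1} y_i) is linear in m.
With m=0 it equals 205; the coefficient of m is -3 (from the two edges through R).
So -3·m + 205 = 2·110 = 220 ⇒ m = -5.

-5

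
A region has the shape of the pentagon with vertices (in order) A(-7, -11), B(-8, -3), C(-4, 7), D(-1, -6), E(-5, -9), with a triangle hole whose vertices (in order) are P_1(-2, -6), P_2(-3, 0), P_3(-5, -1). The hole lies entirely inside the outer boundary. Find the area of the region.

Outer boundary:
Apply the shoelace (surveyor's) formula: 2A = Σ (x_i·y_{i+1} − x_{i+1}·y_i), indices taken mod 5.
Σ = (-67) + (-68) + (31) + (-21) + (-8) = -133
Area = |Σ|/2 = 66.5.
Hole:
Cross-terms: -18, 3, 28  ⇒  Σ = 13
Area = |Σ|/2 = 6.5.
Net area = 66.5 − 6.5 = 60.

60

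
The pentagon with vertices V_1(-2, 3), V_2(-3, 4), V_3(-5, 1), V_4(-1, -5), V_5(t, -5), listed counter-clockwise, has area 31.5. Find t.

The doubled signed area Σ (x_i y_{i+1} − x_{i+1} y_i) is linear in t.
With t=0 it equals 39; the coefficient of t is 8 (from the two edges through V_5).
So 8·t + 39 = 2·31.5 = 63 ⇒ t = 3.

3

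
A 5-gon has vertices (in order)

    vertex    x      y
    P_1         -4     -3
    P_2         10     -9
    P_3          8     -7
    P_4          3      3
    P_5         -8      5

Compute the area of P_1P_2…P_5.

Apply the surveyor's formula: 2A = Σ (x_i·y_{i+1} − x_{i+1}·y_i), indices taken mod 5.
Σ = (66) + (2) + (45) + (39) + (44) = 196
Area = |Σ|/2 = 98.

98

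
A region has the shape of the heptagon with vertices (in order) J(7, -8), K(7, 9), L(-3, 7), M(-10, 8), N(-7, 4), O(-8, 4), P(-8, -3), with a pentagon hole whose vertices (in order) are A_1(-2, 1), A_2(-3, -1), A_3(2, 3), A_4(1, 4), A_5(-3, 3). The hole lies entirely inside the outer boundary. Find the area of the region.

Outer boundary:
Σ = (119) + (76) + (46) + (16) + (4) + (56) + (85) = 402
Area = |Σ|/2 = 201.
Hole:
Apply the surveyor's formula: 2A = Σ (x_i·y_{i+1} − x_{i+1}·y_i), indices taken mod 5.
Σ = (5) + (-7) + (5) + (15) + (3) = 21
Area = |Σ|/2 = 10.5.
Net area = 201 − 10.5 = 190.5.

190.5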